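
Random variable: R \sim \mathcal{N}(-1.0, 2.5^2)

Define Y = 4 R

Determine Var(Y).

For Y = aR + b: Var(Y) = a² * Var(R)
Var(R) = 2.5^2 = 6.25
Var(Y) = 4² * 6.25 = 16 * 6.25 = 100

100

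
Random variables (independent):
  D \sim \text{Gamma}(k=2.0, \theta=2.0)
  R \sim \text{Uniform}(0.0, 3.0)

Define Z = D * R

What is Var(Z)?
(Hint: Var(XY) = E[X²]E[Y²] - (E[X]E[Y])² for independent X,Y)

Var(XY) = E[X²]E[Y²] - (E[X]E[Y])²
E[D] = 4, Var(D) = 8
E[R] = 1.5, Var(R) = 0.75
E[D²] = 8 + 4² = 24
E[R²] = 0.75 + 1.5² = 3
Var(Z) = 24*3 - (4*1.5)²
= 72 - 36 = 36

36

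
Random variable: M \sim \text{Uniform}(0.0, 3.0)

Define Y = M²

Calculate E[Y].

E[M²] = Var(M) + (E[M])² = 0.75 + 2.25 = 3

3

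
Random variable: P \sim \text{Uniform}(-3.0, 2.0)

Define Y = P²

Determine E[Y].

Using E[X²] = Var(X) + (E[X])²:
E[P] = -0.5
Var(P) = (2 + 3)^2/12 = 2.0833333
E[P²] = 2.0833333 + (-0.5)² = 2.0833333 + 0.25 = 2.3333333

2.3333333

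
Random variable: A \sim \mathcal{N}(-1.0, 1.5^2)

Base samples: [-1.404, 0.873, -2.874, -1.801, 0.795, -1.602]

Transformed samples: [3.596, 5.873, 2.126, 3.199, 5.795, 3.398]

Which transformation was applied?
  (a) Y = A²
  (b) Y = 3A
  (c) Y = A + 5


Checking option (c) Y = A + 5:
  A = -1.404 -> Y = 3.596 ✓
  A = 0.873 -> Y = 5.873 ✓
  A = -2.874 -> Y = 2.126 ✓
All samples match this transformation.

(c) A + 5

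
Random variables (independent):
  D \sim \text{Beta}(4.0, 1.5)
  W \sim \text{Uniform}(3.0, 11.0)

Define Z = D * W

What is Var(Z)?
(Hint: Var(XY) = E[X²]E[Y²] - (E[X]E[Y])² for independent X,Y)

Var(XY) = E[X²]E[Y²] - (E[X]E[Y])²
E[D] = 0.72727273, Var(D) = 0.03051494
E[W] = 7, Var(W) = 5.3333333
E[D²] = 0.03051494 + 0.72727273² = 0.55944056
E[W²] = 5.3333333 + 7² = 54.333333
Var(Z) = 0.55944056*54.333333 - (0.72727273*7)²
= 30.39627 - 25.917355 = 4.478915

4.478915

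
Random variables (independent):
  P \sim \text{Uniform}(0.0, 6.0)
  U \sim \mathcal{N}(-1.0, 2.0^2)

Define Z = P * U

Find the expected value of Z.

For independent RVs: E[XY] = E[X]*E[Y]
E[P] = 3
E[U] = -1
E[Z] = 3 * (-1) = -3

-3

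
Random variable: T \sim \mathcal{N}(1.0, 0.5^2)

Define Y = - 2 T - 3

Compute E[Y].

For Y = -2T - 3:
E[Y] = -2 * E[T] - 3
E[T] = 1.0 = 1
E[Y] = -2 * 1 - 3 = -5

-5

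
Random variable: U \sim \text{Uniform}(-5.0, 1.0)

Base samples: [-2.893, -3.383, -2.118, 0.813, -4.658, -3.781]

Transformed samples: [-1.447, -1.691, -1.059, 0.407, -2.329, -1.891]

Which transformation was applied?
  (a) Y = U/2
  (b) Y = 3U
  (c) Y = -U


Checking option (a) Y = U/2:
  U = -2.893 -> Y = -1.447 ✓
  U = -3.383 -> Y = -1.691 ✓
  U = -2.118 -> Y = -1.059 ✓
All samples match this transformation.

(a) U/2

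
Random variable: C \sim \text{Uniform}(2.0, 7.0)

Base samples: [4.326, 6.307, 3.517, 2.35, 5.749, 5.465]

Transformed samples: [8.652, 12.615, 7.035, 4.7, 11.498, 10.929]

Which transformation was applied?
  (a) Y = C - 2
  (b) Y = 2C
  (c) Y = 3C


Checking option (b) Y = 2C:
  C = 4.326 -> Y = 8.652 ✓
  C = 6.307 -> Y = 12.615 ✓
  C = 3.517 -> Y = 7.035 ✓
All samples match this transformation.

(b) 2C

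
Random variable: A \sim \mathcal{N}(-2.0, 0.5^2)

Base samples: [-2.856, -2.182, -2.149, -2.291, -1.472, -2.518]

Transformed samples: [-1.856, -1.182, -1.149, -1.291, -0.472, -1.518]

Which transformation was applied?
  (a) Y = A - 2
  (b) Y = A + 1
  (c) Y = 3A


Checking option (b) Y = A + 1:
  A = -2.856 -> Y = -1.856 ✓
  A = -2.182 -> Y = -1.182 ✓
  A = -2.149 -> Y = -1.149 ✓
All samples match this transformation.

(b) A + 1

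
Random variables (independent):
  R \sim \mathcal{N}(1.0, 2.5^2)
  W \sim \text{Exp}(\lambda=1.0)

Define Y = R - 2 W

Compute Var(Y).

For independent RVs: Var(aX + bY) = a²Var(X) + b²Var(Y)
Var(R) = 6.25
Var(W) = 1
Var(Y) = 1²*6.25 + (-2)²*1
= 1*6.25 + 4*1 = 10.25

10.25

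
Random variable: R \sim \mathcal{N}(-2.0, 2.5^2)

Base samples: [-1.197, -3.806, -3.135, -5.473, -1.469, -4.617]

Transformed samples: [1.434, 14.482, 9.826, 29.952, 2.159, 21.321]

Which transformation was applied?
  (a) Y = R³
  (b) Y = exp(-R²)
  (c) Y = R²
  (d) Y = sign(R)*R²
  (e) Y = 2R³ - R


Checking option (c) Y = R²:
  R = -1.197 -> Y = 1.434 ✓
  R = -3.806 -> Y = 14.482 ✓
  R = -3.135 -> Y = 9.826 ✓
All samples match this transformation.

(c) R²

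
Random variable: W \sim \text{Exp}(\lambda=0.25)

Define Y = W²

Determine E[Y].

E[W²] = Var(W) + (E[W])² = 16 + 16 = 32

32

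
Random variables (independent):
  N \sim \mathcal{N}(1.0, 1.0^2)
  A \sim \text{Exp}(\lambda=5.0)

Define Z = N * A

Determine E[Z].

For independent RVs: E[XY] = E[X]*E[Y]
E[N] = 1
E[A] = 0.2
E[Z] = 1 * 0.2 = 0.2

0.2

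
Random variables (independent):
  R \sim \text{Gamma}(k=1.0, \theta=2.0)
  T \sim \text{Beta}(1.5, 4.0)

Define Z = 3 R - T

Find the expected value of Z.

E[Z] = 3*E[R] - 1*E[T]
E[R] = 2
E[T] = 0.27272727
E[Z] = 3*2 - 1*0.27272727 = 5.7272727

5.7272727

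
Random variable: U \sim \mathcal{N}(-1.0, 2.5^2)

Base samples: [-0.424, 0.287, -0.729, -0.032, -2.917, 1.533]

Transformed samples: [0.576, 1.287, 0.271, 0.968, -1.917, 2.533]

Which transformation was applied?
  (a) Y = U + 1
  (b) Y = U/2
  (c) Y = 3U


Checking option (a) Y = U + 1:
  U = -0.424 -> Y = 0.576 ✓
  U = 0.287 -> Y = 1.287 ✓
  U = -0.729 -> Y = 0.271 ✓
All samples match this transformation.

(a) U + 1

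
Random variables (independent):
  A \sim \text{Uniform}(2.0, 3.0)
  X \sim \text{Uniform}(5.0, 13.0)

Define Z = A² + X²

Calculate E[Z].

E[Z] = E[A²] + E[X²]
E[A²] = Var(A) + E[A]² = 0.083333333 + 6.25 = 6.3333333
E[X²] = Var(X) + E[X]² = 5.3333333 + 81 = 86.333333
E[Z] = 6.3333333 + 86.333333 = 92.666667

92.666667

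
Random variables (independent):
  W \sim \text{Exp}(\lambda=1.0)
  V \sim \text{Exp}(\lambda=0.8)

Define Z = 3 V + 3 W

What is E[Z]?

E[Z] = 3*E[W] + 3*E[V]
E[W] = 1
E[V] = 1.25
E[Z] = 3*1 + 3*1.25 = 6.75

6.75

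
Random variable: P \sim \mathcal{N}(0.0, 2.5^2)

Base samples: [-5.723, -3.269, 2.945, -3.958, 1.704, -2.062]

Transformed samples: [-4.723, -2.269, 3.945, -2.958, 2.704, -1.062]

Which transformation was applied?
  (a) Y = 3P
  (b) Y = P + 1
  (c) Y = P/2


Checking option (b) Y = P + 1:
  P = -5.723 -> Y = -4.723 ✓
  P = -3.269 -> Y = -2.269 ✓
  P = 2.945 -> Y = 3.945 ✓
All samples match this transformation.

(b) P + 1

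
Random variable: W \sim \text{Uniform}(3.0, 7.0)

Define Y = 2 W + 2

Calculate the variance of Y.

For Y = aW + b: Var(Y) = a² * Var(W)
Var(W) = (7 - 3)^2/12 = 1.3333333
Var(Y) = 2² * 1.3333333 = 4 * 1.3333333 = 5.3333333

5.3333333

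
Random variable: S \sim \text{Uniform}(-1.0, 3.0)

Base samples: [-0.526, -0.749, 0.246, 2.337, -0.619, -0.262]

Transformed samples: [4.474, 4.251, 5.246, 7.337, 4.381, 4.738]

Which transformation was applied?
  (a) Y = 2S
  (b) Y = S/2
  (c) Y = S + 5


Checking option (c) Y = S + 5:
  S = -0.526 -> Y = 4.474 ✓
  S = -0.749 -> Y = 4.251 ✓
  S = 0.246 -> Y = 5.246 ✓
All samples match this transformation.

(c) S + 5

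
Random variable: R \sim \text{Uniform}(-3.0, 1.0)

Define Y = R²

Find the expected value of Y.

E[R²] = Var(R) + (E[R])² = 1.3333333 + 1 = 2.3333333

2.3333333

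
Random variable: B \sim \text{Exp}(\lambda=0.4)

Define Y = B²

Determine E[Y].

E[B²] = Var(B) + (E[B])² = 6.25 + 6.25 = 12.5

12.5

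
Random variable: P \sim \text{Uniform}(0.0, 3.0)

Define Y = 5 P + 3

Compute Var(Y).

For Y = aP + b: Var(Y) = a² * Var(P)
Var(P) = (3 - 0)^2/12 = 0.75
Var(Y) = 5² * 0.75 = 25 * 0.75 = 18.75

18.75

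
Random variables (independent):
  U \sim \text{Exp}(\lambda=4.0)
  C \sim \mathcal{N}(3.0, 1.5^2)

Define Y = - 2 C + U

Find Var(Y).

For independent RVs: Var(aX + bY) = a²Var(X) + b²Var(Y)
Var(U) = 0.0625
Var(C) = 2.25
Var(Y) = 1²*0.0625 + (-2)²*2.25
= 1*0.0625 + 4*2.25 = 9.0625

9.0625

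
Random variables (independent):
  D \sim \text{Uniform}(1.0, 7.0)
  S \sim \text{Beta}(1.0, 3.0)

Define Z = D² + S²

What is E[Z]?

E[Z] = E[D²] + E[S²]
E[D²] = Var(D) + E[D]² = 3 + 16 = 19
E[S²] = Var(S) + E[S]² = 0.0375 + 0.0625 = 0.1
E[Z] = 19 + 0.1 = 19.1

19.1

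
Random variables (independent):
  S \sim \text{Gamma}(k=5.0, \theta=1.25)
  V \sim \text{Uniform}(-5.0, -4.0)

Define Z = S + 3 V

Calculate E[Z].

E[Z] = 1*E[S] + 3*E[V]
E[S] = 6.25
E[V] = -4.5
E[Z] = 1*6.25 + 3*(-4.5) = -7.25

-7.25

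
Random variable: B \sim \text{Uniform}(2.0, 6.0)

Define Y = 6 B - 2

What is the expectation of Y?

For Y = 6B - 2:
E[Y] = 6 * E[B] - 2
E[B] = (2 + 6)/2 = 4
E[Y] = 6 * 4 - 2 = 22

22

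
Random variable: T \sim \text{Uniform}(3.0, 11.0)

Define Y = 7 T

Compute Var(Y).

For Y = aT + b: Var(Y) = a² * Var(T)
Var(T) = (11 - 3)^2/12 = 5.3333333
Var(Y) = 7² * 5.3333333 = 49 * 5.3333333 = 261.33333

261.33333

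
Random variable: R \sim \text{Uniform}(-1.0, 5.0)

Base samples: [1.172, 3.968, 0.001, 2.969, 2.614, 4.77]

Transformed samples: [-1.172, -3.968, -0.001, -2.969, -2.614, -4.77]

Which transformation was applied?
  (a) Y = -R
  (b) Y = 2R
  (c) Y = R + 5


Checking option (a) Y = -R:
  R = 1.172 -> Y = -1.172 ✓
  R = 3.968 -> Y = -3.968 ✓
  R = 0.001 -> Y = -0.001 ✓
All samples match this transformation.

(a) -R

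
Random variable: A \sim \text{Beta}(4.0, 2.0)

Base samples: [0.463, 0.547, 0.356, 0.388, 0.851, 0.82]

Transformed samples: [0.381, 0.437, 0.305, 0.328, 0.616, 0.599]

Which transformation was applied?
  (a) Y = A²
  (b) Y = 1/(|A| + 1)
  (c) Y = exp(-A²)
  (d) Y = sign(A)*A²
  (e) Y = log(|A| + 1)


Checking option (e) Y = log(|A| + 1):
  A = 0.463 -> Y = 0.381 ✓
  A = 0.547 -> Y = 0.437 ✓
  A = 0.356 -> Y = 0.305 ✓
All samples match this transformation.

(e) log(|A| + 1)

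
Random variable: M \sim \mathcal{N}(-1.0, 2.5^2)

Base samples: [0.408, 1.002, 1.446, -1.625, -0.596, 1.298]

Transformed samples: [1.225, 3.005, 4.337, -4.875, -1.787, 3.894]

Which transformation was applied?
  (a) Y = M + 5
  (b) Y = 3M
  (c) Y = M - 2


Checking option (b) Y = 3M:
  M = 0.408 -> Y = 1.225 ✓
  M = 1.002 -> Y = 3.005 ✓
  M = 1.446 -> Y = 4.337 ✓
All samples match this transformation.

(b) 3M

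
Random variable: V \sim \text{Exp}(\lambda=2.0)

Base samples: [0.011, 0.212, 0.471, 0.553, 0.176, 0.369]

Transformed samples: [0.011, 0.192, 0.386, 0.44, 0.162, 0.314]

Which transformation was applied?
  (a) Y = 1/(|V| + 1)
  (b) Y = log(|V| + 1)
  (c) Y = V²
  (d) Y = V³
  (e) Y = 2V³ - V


Checking option (b) Y = log(|V| + 1):
  V = 0.011 -> Y = 0.011 ✓
  V = 0.212 -> Y = 0.192 ✓
  V = 0.471 -> Y = 0.386 ✓
All samples match this transformation.

(b) log(|V| + 1)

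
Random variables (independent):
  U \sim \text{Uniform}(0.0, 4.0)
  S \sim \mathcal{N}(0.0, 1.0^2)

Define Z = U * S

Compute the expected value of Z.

For independent RVs: E[XY] = E[X]*E[Y]
E[U] = 2
E[S] = 0
E[Z] = 2 * 0 = 0

0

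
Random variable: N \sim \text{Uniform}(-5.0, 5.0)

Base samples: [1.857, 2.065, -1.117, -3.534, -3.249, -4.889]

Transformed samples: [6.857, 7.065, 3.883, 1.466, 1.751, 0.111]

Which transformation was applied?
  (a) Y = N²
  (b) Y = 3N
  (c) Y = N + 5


Checking option (c) Y = N + 5:
  N = 1.857 -> Y = 6.857 ✓
  N = 2.065 -> Y = 7.065 ✓
  N = -1.117 -> Y = 3.883 ✓
All samples match this transformation.

(c) N + 5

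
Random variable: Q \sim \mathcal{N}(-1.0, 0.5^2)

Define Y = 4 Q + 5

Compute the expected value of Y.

For Y = 4Q + 5:
E[Y] = 4 * E[Q] + 5
E[Q] = -1.0 = -1
E[Y] = 4 * (-1) + 5 = 1

1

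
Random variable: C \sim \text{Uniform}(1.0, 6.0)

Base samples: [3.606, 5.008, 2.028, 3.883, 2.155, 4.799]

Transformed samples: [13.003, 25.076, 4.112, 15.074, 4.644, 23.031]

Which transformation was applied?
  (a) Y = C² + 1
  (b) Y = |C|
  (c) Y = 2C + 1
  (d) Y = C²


Checking option (d) Y = C²:
  C = 3.606 -> Y = 13.003 ✓
  C = 5.008 -> Y = 25.076 ✓
  C = 2.028 -> Y = 4.112 ✓
All samples match this transformation.

(d) C²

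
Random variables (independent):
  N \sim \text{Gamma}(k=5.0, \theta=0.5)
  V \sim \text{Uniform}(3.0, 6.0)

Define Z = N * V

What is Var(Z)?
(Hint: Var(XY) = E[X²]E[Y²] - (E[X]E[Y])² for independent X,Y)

Var(XY) = E[X²]E[Y²] - (E[X]E[Y])²
E[N] = 2.5, Var(N) = 1.25
E[V] = 4.5, Var(V) = 0.75
E[N²] = 1.25 + 2.5² = 7.5
E[V²] = 0.75 + 4.5² = 21
Var(Z) = 7.5*21 - (2.5*4.5)²
= 157.5 - 126.5625 = 30.9375

30.9375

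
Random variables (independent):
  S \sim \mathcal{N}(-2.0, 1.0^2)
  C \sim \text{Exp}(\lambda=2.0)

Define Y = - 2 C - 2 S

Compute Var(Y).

For independent RVs: Var(aX + bY) = a²Var(X) + b²Var(Y)
Var(S) = 1
Var(C) = 0.25
Var(Y) = (-2)²*1 + (-2)²*0.25
= 4*1 + 4*0.25 = 5

5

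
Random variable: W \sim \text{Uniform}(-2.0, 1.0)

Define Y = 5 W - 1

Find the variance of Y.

For Y = aW + b: Var(Y) = a² * Var(W)
Var(W) = (1 + 2)^2/12 = 0.75
Var(Y) = 5² * 0.75 = 25 * 0.75 = 18.75

18.75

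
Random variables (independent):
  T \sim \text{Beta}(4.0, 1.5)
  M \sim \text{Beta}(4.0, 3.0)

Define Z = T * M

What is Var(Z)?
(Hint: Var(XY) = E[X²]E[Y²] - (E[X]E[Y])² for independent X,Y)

Var(XY) = E[X²]E[Y²] - (E[X]E[Y])²
E[T] = 0.72727273, Var(T) = 0.03051494
E[M] = 0.57142857, Var(M) = 0.030612245
E[T²] = 0.03051494 + 0.72727273² = 0.55944056
E[M²] = 0.030612245 + 0.57142857² = 0.35714286
Var(Z) = 0.55944056*0.35714286 - (0.72727273*0.57142857)²
= 0.1998002 - 0.17271041 = 0.027089793

0.027089793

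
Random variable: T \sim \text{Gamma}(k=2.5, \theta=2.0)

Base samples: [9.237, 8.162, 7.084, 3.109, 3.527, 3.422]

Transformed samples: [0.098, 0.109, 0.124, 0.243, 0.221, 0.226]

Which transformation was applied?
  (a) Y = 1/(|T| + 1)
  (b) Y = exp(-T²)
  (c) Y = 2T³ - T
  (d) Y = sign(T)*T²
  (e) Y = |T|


Checking option (a) Y = 1/(|T| + 1):
  T = 9.237 -> Y = 0.098 ✓
  T = 8.162 -> Y = 0.109 ✓
  T = 7.084 -> Y = 0.124 ✓
All samples match this transformation.

(a) 1/(|T| + 1)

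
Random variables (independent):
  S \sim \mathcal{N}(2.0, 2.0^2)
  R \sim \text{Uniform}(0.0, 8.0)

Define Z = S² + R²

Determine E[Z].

E[Z] = E[S²] + E[R²]
E[S²] = Var(S) + E[S]² = 4 + 4 = 8
E[R²] = Var(R) + E[R]² = 5.3333333 + 16 = 21.333333
E[Z] = 8 + 21.333333 = 29.333333

29.333333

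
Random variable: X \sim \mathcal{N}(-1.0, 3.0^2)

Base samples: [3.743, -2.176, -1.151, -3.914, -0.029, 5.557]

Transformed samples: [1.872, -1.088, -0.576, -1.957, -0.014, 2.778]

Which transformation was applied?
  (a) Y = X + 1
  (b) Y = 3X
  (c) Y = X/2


Checking option (c) Y = X/2:
  X = 3.743 -> Y = 1.872 ✓
  X = -2.176 -> Y = -1.088 ✓
  X = -1.151 -> Y = -0.576 ✓
All samples match this transformation.

(c) X/2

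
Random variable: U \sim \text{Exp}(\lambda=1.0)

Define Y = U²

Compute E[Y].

Using E[X²] = Var(X) + (E[X])²:
E[U] = 1
Var(U) = 1/1.0^2 = 1
E[U²] = 1 + 1² = 1 + 1 = 2

2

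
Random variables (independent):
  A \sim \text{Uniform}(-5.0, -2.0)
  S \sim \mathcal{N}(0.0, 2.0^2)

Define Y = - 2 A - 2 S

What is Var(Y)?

For independent RVs: Var(aX + bY) = a²Var(X) + b²Var(Y)
Var(A) = 0.75
Var(S) = 4
Var(Y) = (-2)²*0.75 + (-2)²*4
= 4*0.75 + 4*4 = 19

19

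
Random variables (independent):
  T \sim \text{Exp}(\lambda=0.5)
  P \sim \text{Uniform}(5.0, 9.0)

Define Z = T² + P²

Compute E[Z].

E[Z] = E[T²] + E[P²]
E[T²] = Var(T) + E[T]² = 4 + 4 = 8
E[P²] = Var(P) + E[P]² = 1.3333333 + 49 = 50.333333
E[Z] = 8 + 50.333333 = 58.333333

58.333333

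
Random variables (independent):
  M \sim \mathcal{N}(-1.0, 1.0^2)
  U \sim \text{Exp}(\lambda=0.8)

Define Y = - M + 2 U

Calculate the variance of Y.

For independent RVs: Var(aX + bY) = a²Var(X) + b²Var(Y)
Var(M) = 1
Var(U) = 1.5625
Var(Y) = (-1)²*1 + 2²*1.5625
= 1*1 + 4*1.5625 = 7.25

7.25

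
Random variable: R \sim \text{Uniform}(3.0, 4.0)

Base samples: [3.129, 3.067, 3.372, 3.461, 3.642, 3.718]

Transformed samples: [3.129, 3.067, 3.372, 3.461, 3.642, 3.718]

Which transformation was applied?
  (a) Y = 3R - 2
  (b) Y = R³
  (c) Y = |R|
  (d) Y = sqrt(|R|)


Checking option (c) Y = |R|:
  R = 3.129 -> Y = 3.129 ✓
  R = 3.067 -> Y = 3.067 ✓
  R = 3.372 -> Y = 3.372 ✓
All samples match this transformation.

(c) |R|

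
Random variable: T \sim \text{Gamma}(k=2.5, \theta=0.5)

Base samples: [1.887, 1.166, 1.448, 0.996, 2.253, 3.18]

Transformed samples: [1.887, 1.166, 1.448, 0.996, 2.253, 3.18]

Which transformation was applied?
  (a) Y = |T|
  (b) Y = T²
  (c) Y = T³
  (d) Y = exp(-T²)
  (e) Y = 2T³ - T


Checking option (a) Y = |T|:
  T = 1.887 -> Y = 1.887 ✓
  T = 1.166 -> Y = 1.166 ✓
  T = 1.448 -> Y = 1.448 ✓
All samples match this transformation.

(a) |T|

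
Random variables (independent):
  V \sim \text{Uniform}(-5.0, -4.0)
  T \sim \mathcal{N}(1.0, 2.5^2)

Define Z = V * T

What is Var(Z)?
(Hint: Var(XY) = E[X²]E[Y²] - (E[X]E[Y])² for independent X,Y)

Var(XY) = E[X²]E[Y²] - (E[X]E[Y])²
E[V] = -4.5, Var(V) = 0.083333333
E[T] = 1, Var(T) = 6.25
E[V²] = 0.083333333 + (-4.5)² = 20.333333
E[T²] = 6.25 + 1² = 7.25
Var(Z) = 20.333333*7.25 - (-4.5*1)²
= 147.41667 - 20.25 = 127.16667

127.16667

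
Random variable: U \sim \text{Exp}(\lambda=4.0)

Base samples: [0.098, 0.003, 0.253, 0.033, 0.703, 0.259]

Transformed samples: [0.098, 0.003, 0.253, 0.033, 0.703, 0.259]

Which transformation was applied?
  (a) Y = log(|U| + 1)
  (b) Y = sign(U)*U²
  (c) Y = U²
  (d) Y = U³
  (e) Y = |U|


Checking option (e) Y = |U|:
  U = 0.098 -> Y = 0.098 ✓
  U = 0.003 -> Y = 0.003 ✓
  U = 0.253 -> Y = 0.253 ✓
All samples match this transformation.

(e) |U|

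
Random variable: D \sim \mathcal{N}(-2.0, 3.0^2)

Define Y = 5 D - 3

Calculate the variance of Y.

For Y = aD + b: Var(Y) = a² * Var(D)
Var(D) = 3.0^2 = 9
Var(Y) = 5² * 9 = 25 * 9 = 225

225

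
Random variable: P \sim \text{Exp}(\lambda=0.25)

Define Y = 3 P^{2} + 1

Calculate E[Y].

E[Y] = 3*E[P²] + 1
E[P] = 4
E[P²] = Var(P) + (E[P])² = 16 + 16 = 32
E[Y] = 3*32 + 1 = 97

97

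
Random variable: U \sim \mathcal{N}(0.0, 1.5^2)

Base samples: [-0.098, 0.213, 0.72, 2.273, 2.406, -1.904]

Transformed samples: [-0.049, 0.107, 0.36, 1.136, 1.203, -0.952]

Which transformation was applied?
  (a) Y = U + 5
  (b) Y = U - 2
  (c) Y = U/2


Checking option (c) Y = U/2:
  U = -0.098 -> Y = -0.049 ✓
  U = 0.213 -> Y = 0.107 ✓
  U = 0.72 -> Y = 0.36 ✓
All samples match this transformation.

(c) U/2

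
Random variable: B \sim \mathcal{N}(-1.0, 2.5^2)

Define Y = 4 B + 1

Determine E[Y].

For Y = 4B + 1:
E[Y] = 4 * E[B] + 1
E[B] = -1.0 = -1
E[Y] = 4 * (-1) + 1 = -3

-3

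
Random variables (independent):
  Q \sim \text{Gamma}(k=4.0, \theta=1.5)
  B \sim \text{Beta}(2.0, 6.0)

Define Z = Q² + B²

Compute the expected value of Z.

E[Z] = E[Q²] + E[B²]
E[Q²] = Var(Q) + E[Q]² = 9 + 36 = 45
E[B²] = Var(B) + E[B]² = 0.020833333 + 0.0625 = 0.083333333
E[Z] = 45 + 0.083333333 = 45.083333

45.083333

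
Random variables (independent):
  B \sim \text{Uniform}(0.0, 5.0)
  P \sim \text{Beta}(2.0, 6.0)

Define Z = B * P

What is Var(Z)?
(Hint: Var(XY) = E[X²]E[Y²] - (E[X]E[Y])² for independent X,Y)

Var(XY) = E[X²]E[Y²] - (E[X]E[Y])²
E[B] = 2.5, Var(B) = 2.0833333
E[P] = 0.25, Var(P) = 0.020833333
E[B²] = 2.0833333 + 2.5² = 8.3333333
E[P²] = 0.020833333 + 0.25² = 0.083333333
Var(Z) = 8.3333333*0.083333333 - (2.5*0.25)²
= 0.69444444 - 0.390625 = 0.30381944

0.30381944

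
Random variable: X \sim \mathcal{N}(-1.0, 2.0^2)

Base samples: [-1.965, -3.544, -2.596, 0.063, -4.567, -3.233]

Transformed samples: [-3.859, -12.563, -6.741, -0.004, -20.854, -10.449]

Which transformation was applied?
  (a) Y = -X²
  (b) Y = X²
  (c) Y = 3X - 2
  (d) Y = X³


Checking option (a) Y = -X²:
  X = -1.965 -> Y = -3.859 ✓
  X = -3.544 -> Y = -12.563 ✓
  X = -2.596 -> Y = -6.741 ✓
All samples match this transformation.

(a) -X²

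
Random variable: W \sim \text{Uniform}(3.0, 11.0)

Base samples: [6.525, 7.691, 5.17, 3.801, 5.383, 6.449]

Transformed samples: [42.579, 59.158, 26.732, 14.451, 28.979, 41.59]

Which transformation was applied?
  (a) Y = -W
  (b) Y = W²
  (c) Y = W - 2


Checking option (b) Y = W²:
  W = 6.525 -> Y = 42.579 ✓
  W = 7.691 -> Y = 59.158 ✓
  W = 5.17 -> Y = 26.732 ✓
All samples match this transformation.

(b) W²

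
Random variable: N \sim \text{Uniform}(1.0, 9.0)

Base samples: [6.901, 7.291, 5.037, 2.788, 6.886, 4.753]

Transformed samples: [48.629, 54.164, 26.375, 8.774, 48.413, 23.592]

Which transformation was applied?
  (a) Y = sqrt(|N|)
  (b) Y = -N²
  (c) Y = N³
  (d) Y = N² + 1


Checking option (d) Y = N² + 1:
  N = 6.901 -> Y = 48.629 ✓
  N = 7.291 -> Y = 54.164 ✓
  N = 5.037 -> Y = 26.375 ✓
All samples match this transformation.

(d) N² + 1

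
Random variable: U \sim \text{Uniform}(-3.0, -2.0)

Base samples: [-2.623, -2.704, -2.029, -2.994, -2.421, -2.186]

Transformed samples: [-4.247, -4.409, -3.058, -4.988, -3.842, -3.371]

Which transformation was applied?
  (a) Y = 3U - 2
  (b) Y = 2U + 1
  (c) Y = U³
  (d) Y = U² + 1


Checking option (b) Y = 2U + 1:
  U = -2.623 -> Y = -4.247 ✓
  U = -2.704 -> Y = -4.409 ✓
  U = -2.029 -> Y = -3.058 ✓
All samples match this transformation.

(b) 2U + 1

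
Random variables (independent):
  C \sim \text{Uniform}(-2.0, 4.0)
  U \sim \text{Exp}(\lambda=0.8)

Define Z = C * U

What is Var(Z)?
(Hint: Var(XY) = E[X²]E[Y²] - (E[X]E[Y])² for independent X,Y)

Var(XY) = E[X²]E[Y²] - (E[X]E[Y])²
E[C] = 1, Var(C) = 3
E[U] = 1.25, Var(U) = 1.5625
E[C²] = 3 + 1² = 4
E[U²] = 1.5625 + 1.25² = 3.125
Var(Z) = 4*3.125 - (1*1.25)²
= 12.5 - 1.5625 = 10.9375

10.9375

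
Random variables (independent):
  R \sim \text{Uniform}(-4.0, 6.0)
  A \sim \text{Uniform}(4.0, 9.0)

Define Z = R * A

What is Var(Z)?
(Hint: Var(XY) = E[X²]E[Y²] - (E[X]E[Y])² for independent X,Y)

Var(XY) = E[X²]E[Y²] - (E[X]E[Y])²
E[R] = 1, Var(R) = 8.3333333
E[A] = 6.5, Var(A) = 2.0833333
E[R²] = 8.3333333 + 1² = 9.3333333
E[A²] = 2.0833333 + 6.5² = 44.333333
Var(Z) = 9.3333333*44.333333 - (1*6.5)²
= 413.77778 - 42.25 = 371.52778

371.52778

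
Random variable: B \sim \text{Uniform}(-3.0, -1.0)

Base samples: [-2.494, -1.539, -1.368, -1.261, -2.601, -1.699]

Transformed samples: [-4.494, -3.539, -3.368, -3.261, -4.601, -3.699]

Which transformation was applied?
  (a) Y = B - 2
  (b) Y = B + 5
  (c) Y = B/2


Checking option (a) Y = B - 2:
  B = -2.494 -> Y = -4.494 ✓
  B = -1.539 -> Y = -3.539 ✓
  B = -1.368 -> Y = -3.368 ✓
All samples match this transformation.

(a) B - 2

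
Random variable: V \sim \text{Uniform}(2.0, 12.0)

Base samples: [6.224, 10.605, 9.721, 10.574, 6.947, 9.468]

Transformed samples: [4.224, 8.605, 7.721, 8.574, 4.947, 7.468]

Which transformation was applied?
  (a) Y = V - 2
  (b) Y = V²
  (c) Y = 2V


Checking option (a) Y = V - 2:
  V = 6.224 -> Y = 4.224 ✓
  V = 10.605 -> Y = 8.605 ✓
  V = 9.721 -> Y = 7.721 ✓
All samples match this transformation.

(a) V - 2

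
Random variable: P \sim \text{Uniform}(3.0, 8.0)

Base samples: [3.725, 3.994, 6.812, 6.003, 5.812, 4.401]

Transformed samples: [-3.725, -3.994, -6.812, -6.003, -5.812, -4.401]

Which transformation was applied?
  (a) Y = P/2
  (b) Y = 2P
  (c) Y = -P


Checking option (c) Y = -P:
  P = 3.725 -> Y = -3.725 ✓
  P = 3.994 -> Y = -3.994 ✓
  P = 6.812 -> Y = -6.812 ✓
All samples match this transformation.

(c) -P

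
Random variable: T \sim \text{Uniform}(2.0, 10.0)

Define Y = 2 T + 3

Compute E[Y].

For Y = 2T + 3:
E[Y] = 2 * E[T] + 3
E[T] = (2 + 10)/2 = 6
E[Y] = 2 * 6 + 3 = 15

15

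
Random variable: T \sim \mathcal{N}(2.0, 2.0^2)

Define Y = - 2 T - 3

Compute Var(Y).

For Y = aT + b: Var(Y) = a² * Var(T)
Var(T) = 2.0^2 = 4
Var(Y) = (-2)² * 4 = 4 * 4 = 16

16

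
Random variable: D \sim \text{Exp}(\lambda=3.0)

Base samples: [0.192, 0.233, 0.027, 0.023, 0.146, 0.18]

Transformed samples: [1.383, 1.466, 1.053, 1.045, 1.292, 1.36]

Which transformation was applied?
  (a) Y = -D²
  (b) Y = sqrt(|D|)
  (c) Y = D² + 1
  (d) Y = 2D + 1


Checking option (d) Y = 2D + 1:
  D = 0.192 -> Y = 1.383 ✓
  D = 0.233 -> Y = 1.466 ✓
  D = 0.027 -> Y = 1.053 ✓
All samples match this transformation.

(d) 2D + 1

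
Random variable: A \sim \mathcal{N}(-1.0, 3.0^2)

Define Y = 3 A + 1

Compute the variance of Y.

For Y = aA + b: Var(Y) = a² * Var(A)
Var(A) = 3.0^2 = 9
Var(Y) = 3² * 9 = 9 * 9 = 81

81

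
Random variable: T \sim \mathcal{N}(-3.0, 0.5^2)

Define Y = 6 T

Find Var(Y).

For Y = aT + b: Var(Y) = a² * Var(T)
Var(T) = 0.5^2 = 0.25
Var(Y) = 6² * 0.25 = 36 * 0.25 = 9

9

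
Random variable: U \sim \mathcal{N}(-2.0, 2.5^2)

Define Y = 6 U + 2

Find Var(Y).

For Y = aU + b: Var(Y) = a² * Var(U)
Var(U) = 2.5^2 = 6.25
Var(Y) = 6² * 6.25 = 36 * 6.25 = 225

225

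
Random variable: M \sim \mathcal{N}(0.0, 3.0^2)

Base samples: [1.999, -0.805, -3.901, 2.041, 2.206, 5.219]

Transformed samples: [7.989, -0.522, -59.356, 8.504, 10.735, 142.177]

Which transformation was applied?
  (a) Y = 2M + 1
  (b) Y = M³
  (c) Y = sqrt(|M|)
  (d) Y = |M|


Checking option (b) Y = M³:
  M = 1.999 -> Y = 7.989 ✓
  M = -0.805 -> Y = -0.522 ✓
  M = -3.901 -> Y = -59.356 ✓
All samples match this transformation.

(b) M³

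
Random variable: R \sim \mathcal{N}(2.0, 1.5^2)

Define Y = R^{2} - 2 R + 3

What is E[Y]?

E[Y] = 1*E[R²] - 2*E[R] + 3
E[R] = 2
E[R²] = Var(R) + (E[R])² = 2.25 + 4 = 6.25
E[Y] = 1*6.25 - 2*2 + 3 = 5.25

5.25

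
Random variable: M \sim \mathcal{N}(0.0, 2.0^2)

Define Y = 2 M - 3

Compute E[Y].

For Y = 2M - 3:
E[Y] = 2 * E[M] - 3
E[M] = 0.0 = 0
E[Y] = 2 * 0 - 3 = -3

-3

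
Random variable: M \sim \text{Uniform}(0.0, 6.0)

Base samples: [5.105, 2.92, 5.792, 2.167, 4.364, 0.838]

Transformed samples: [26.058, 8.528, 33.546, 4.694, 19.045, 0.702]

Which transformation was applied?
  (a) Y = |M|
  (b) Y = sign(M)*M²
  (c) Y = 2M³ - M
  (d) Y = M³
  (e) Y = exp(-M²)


Checking option (b) Y = sign(M)*M²:
  M = 5.105 -> Y = 26.058 ✓
  M = 2.92 -> Y = 8.528 ✓
  M = 5.792 -> Y = 33.546 ✓
All samples match this transformation.

(b) sign(M)*M²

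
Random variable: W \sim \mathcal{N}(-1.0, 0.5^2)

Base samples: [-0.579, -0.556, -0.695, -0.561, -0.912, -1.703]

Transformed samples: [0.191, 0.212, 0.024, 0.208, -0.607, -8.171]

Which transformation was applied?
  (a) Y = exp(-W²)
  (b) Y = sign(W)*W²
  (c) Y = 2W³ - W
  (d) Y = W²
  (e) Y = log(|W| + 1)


Checking option (c) Y = 2W³ - W:
  W = -0.579 -> Y = 0.191 ✓
  W = -0.556 -> Y = 0.212 ✓
  W = -0.695 -> Y = 0.024 ✓
All samples match this transformation.

(c) 2W³ - W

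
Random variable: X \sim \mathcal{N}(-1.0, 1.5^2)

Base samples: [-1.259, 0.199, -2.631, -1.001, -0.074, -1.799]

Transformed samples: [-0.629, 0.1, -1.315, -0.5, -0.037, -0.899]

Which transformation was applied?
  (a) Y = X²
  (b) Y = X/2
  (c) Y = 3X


Checking option (b) Y = X/2:
  X = -1.259 -> Y = -0.629 ✓
  X = 0.199 -> Y = 0.1 ✓
  X = -2.631 -> Y = -1.315 ✓
All samples match this transformation.

(b) X/2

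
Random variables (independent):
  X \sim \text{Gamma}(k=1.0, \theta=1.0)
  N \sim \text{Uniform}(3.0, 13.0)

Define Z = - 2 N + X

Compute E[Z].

E[Z] = 1*E[X] - 2*E[N]
E[X] = 1
E[N] = 8
E[Z] = 1*1 - 2*8 = -15

-15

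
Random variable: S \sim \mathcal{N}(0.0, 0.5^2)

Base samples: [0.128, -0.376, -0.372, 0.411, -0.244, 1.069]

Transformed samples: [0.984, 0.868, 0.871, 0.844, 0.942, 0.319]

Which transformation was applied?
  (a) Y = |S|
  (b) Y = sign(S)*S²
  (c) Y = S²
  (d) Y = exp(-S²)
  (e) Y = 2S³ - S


Checking option (d) Y = exp(-S²):
  S = 0.128 -> Y = 0.984 ✓
  S = -0.376 -> Y = 0.868 ✓
  S = -0.372 -> Y = 0.871 ✓
All samples match this transformation.

(d) exp(-S²)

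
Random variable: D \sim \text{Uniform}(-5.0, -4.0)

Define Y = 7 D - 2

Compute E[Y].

For Y = 7D - 2:
E[Y] = 7 * E[D] - 2
E[D] = (-5 - 4)/2 = -4.5
E[Y] = 7 * (-4.5) - 2 = -33.5

-33.5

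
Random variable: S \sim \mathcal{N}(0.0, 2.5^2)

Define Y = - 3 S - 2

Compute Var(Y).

For Y = aS + b: Var(Y) = a² * Var(S)
Var(S) = 2.5^2 = 6.25
Var(Y) = (-3)² * 6.25 = 9 * 6.25 = 56.25

56.25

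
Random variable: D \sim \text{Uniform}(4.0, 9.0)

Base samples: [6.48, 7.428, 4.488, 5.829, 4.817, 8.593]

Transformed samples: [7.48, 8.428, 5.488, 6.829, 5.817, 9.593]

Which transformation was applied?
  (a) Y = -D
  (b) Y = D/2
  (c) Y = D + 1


Checking option (c) Y = D + 1:
  D = 6.48 -> Y = 7.48 ✓
  D = 7.428 -> Y = 8.428 ✓
  D = 4.488 -> Y = 5.488 ✓
All samples match this transformation.

(c) D + 1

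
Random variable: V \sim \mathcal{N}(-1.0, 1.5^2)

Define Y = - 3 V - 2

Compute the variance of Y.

For Y = aV + b: Var(Y) = a² * Var(V)
Var(V) = 1.5^2 = 2.25
Var(Y) = (-3)² * 2.25 = 9 * 2.25 = 20.25

20.25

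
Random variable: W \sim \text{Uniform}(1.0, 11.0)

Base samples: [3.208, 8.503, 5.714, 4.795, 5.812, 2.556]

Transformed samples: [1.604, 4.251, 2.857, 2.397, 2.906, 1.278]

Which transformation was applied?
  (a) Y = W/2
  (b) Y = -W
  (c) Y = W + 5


Checking option (a) Y = W/2:
  W = 3.208 -> Y = 1.604 ✓
  W = 8.503 -> Y = 4.251 ✓
  W = 5.714 -> Y = 2.857 ✓
All samples match this transformation.

(a) W/2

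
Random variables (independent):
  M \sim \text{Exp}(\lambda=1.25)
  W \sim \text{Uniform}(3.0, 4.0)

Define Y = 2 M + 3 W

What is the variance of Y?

For independent RVs: Var(aX + bY) = a²Var(X) + b²Var(Y)
Var(M) = 0.64
Var(W) = 0.083333333
Var(Y) = 2²*0.64 + 3²*0.083333333
= 4*0.64 + 9*0.083333333 = 3.31

3.31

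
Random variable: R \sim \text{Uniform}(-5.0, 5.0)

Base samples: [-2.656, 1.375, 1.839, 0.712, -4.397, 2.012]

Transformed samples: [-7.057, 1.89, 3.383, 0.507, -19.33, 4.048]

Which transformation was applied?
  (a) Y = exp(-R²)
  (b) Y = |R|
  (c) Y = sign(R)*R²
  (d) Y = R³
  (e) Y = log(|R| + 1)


Checking option (c) Y = sign(R)*R²:
  R = -2.656 -> Y = -7.057 ✓
  R = 1.375 -> Y = 1.89 ✓
  R = 1.839 -> Y = 3.383 ✓
All samples match this transformation.

(c) sign(R)*R²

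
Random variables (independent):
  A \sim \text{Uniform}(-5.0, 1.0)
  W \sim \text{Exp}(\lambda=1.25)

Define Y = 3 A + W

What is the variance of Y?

For independent RVs: Var(aX + bY) = a²Var(X) + b²Var(Y)
Var(A) = 3
Var(W) = 0.64
Var(Y) = 3²*3 + 1²*0.64
= 9*3 + 1*0.64 = 27.64

27.64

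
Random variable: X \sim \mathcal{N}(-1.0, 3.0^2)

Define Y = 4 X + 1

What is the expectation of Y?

For Y = 4X + 1:
E[Y] = 4 * E[X] + 1
E[X] = -1.0 = -1
E[Y] = 4 * (-1) + 1 = -3

-3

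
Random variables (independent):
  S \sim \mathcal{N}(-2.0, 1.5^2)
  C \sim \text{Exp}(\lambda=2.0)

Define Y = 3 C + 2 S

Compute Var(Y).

For independent RVs: Var(aX + bY) = a²Var(X) + b²Var(Y)
Var(S) = 2.25
Var(C) = 0.25
Var(Y) = 2²*2.25 + 3²*0.25
= 4*2.25 + 9*0.25 = 11.25

11.25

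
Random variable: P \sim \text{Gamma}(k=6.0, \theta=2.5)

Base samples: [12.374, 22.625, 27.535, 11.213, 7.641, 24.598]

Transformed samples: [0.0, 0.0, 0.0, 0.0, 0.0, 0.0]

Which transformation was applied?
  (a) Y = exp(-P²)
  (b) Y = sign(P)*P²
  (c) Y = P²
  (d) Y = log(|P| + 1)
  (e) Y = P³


Checking option (a) Y = exp(-P²):
  P = 12.374 -> Y = 0.0 ✓
  P = 22.625 -> Y = 0.0 ✓
  P = 27.535 -> Y = 0.0 ✓
All samples match this transformation.

(a) exp(-P²)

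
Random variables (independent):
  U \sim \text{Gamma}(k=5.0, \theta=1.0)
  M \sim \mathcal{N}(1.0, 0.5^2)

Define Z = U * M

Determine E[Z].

For independent RVs: E[XY] = E[X]*E[Y]
E[U] = 5
E[M] = 1
E[Z] = 5 * 1 = 5

5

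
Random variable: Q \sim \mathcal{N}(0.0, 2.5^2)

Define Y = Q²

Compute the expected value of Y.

Using E[X²] = Var(X) + (E[X])²:
E[Q] = 0
Var(Q) = 2.5^2 = 6.25
E[Q²] = 6.25 + 0² = 6.25 + 0 = 6.25

6.25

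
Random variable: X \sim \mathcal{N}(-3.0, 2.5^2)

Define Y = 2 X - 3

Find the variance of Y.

For Y = aX + b: Var(Y) = a² * Var(X)
Var(X) = 2.5^2 = 6.25
Var(Y) = 2² * 6.25 = 4 * 6.25 = 25

25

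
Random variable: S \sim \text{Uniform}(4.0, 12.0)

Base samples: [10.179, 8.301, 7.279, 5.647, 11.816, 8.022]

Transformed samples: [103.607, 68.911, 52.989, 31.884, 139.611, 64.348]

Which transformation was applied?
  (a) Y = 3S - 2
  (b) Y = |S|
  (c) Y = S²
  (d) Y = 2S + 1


Checking option (c) Y = S²:
  S = 10.179 -> Y = 103.607 ✓
  S = 8.301 -> Y = 68.911 ✓
  S = 7.279 -> Y = 52.989 ✓
All samples match this transformation.

(c) S²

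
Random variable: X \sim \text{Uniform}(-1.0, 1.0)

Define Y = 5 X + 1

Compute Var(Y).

For Y = aX + b: Var(Y) = a² * Var(X)
Var(X) = (1 + 1)^2/12 = 0.33333333
Var(Y) = 5² * 0.33333333 = 25 * 0.33333333 = 8.3333333

8.3333333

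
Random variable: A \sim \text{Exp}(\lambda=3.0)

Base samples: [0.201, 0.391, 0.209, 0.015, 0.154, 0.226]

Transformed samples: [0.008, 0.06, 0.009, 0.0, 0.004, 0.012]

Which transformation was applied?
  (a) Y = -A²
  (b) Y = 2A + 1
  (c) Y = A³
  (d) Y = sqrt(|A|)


Checking option (c) Y = A³:
  A = 0.201 -> Y = 0.008 ✓
  A = 0.391 -> Y = 0.06 ✓
  A = 0.209 -> Y = 0.009 ✓
All samples match this transformation.

(c) A³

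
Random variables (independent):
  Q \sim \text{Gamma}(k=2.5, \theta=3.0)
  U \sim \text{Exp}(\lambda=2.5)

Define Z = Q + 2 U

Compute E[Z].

E[Z] = 1*E[Q] + 2*E[U]
E[Q] = 7.5
E[U] = 0.4
E[Z] = 1*7.5 + 2*0.4 = 8.3

8.3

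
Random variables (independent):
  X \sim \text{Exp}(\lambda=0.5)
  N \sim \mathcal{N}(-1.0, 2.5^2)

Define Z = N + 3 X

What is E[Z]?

E[Z] = 3*E[X] + 1*E[N]
E[X] = 2
E[N] = -1
E[Z] = 3*2 + 1*(-1) = 5

5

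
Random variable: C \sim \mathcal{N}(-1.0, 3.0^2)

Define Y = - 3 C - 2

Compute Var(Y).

For Y = aC + b: Var(Y) = a² * Var(C)
Var(C) = 3.0^2 = 9
Var(Y) = (-3)² * 9 = 9 * 9 = 81

81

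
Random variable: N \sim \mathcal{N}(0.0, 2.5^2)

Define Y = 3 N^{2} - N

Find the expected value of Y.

E[Y] = 3*E[N²] - 1*E[N]
E[N] = 0
E[N²] = Var(N) + (E[N])² = 6.25 + 0 = 6.25
E[Y] = 3*6.25 - 1*0 = 18.75

18.75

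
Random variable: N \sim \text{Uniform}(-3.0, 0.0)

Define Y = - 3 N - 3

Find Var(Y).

For Y = aN + b: Var(Y) = a² * Var(N)
Var(N) = (0 + 3)^2/12 = 0.75
Var(Y) = (-3)² * 0.75 = 9 * 0.75 = 6.75

6.75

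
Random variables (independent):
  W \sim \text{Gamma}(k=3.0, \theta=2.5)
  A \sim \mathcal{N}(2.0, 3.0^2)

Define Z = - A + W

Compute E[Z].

E[Z] = 1*E[W] - 1*E[A]
E[W] = 7.5
E[A] = 2
E[Z] = 1*7.5 - 1*2 = 5.5

5.5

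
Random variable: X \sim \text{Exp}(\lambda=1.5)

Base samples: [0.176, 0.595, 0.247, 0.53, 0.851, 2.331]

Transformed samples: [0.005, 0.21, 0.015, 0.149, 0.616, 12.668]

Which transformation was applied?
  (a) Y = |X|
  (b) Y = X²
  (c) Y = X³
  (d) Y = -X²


Checking option (c) Y = X³:
  X = 0.176 -> Y = 0.005 ✓
  X = 0.595 -> Y = 0.21 ✓
  X = 0.247 -> Y = 0.015 ✓
All samples match this transformation.

(c) X³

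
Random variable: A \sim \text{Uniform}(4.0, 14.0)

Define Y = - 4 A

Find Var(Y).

For Y = aA + b: Var(Y) = a² * Var(A)
Var(A) = (14 - 4)^2/12 = 8.3333333
Var(Y) = (-4)² * 8.3333333 = 16 * 8.3333333 = 133.33333

133.33333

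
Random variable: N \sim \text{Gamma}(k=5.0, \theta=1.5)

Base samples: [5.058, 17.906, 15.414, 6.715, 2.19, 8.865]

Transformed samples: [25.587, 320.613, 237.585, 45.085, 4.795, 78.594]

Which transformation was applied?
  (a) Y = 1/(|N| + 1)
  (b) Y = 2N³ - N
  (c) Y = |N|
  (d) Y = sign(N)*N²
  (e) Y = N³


Checking option (d) Y = sign(N)*N²:
  N = 5.058 -> Y = 25.587 ✓
  N = 17.906 -> Y = 320.613 ✓
  N = 15.414 -> Y = 237.585 ✓
All samples match this transformation.

(d) sign(N)*N²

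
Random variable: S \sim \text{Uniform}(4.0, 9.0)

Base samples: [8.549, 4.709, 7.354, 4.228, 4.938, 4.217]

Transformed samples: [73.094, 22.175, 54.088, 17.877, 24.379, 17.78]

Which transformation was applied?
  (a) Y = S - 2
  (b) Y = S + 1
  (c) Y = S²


Checking option (c) Y = S²:
  S = 8.549 -> Y = 73.094 ✓
  S = 4.709 -> Y = 22.175 ✓
  S = 7.354 -> Y = 54.088 ✓
All samples match this transformation.

(c) S²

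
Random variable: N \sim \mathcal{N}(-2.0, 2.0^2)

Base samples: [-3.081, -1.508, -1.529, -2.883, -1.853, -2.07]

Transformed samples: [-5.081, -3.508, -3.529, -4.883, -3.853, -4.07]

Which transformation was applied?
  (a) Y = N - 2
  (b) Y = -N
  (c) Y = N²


Checking option (a) Y = N - 2:
  N = -3.081 -> Y = -5.081 ✓
  N = -1.508 -> Y = -3.508 ✓
  N = -1.529 -> Y = -3.529 ✓
All samples match this transformation.

(a) N - 2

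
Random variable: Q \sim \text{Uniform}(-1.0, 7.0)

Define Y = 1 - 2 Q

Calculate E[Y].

For Y = -2Q + 1:
E[Y] = -2 * E[Q] + 1
E[Q] = (-1 + 7)/2 = 3
E[Y] = -2 * 3 + 1 = -5

-5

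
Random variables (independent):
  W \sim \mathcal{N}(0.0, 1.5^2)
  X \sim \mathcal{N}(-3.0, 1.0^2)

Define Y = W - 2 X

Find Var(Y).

For independent RVs: Var(aX + bY) = a²Var(X) + b²Var(Y)
Var(W) = 2.25
Var(X) = 1
Var(Y) = 1²*2.25 + (-2)²*1
= 1*2.25 + 4*1 = 6.25

6.25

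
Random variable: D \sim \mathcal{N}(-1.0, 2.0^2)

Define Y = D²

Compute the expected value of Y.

E[D²] = Var(D) + (E[D])² = 4 + 1 = 5

5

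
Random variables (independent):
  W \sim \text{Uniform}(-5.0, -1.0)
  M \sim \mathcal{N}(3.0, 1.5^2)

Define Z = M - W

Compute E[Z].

E[Z] = -1*E[W] + 1*E[M]
E[W] = -3
E[M] = 3
E[Z] = -1*(-3) + 1*3 = 6

6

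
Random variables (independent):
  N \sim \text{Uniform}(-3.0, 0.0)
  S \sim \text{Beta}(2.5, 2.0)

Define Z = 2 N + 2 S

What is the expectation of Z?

E[Z] = 2*E[N] + 2*E[S]
E[N] = -1.5
E[S] = 0.55555556
E[Z] = 2*(-1.5) + 2*0.55555556 = -1.8888889

-1.8888889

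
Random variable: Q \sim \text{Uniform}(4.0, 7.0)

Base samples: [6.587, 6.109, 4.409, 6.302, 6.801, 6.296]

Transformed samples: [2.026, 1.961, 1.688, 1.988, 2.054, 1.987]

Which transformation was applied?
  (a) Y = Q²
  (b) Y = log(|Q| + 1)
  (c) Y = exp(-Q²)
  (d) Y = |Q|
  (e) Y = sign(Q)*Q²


Checking option (b) Y = log(|Q| + 1):
  Q = 6.587 -> Y = 2.026 ✓
  Q = 6.109 -> Y = 1.961 ✓
  Q = 4.409 -> Y = 1.688 ✓
All samples match this transformation.

(b) log(|Q| + 1)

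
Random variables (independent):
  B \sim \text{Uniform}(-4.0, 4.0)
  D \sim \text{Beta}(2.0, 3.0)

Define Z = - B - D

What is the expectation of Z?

E[Z] = -1*E[B] - 1*E[D]
E[B] = 0
E[D] = 0.4
E[Z] = -1*0 - 1*0.4 = -0.4

-0.4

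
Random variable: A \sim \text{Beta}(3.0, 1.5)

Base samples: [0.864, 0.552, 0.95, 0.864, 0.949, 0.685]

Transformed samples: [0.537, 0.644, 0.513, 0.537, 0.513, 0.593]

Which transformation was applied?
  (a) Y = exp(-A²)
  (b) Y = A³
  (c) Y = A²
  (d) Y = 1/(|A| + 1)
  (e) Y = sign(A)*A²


Checking option (d) Y = 1/(|A| + 1):
  A = 0.864 -> Y = 0.537 ✓
  A = 0.552 -> Y = 0.644 ✓
  A = 0.95 -> Y = 0.513 ✓
All samples match this transformation.

(d) 1/(|A| + 1)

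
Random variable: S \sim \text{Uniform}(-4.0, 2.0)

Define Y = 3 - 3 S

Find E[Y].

For Y = -3S + 3:
E[Y] = -3 * E[S] + 3
E[S] = (-4 + 2)/2 = -1
E[Y] = -3 * (-1) + 3 = 6

6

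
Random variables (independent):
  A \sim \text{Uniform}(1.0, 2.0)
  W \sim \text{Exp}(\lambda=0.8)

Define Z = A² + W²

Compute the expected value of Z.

E[Z] = E[A²] + E[W²]
E[A²] = Var(A) + E[A]² = 0.083333333 + 2.25 = 2.3333333
E[W²] = Var(W) + E[W]² = 1.5625 + 1.5625 = 3.125
E[Z] = 2.3333333 + 3.125 = 5.4583333

5.4583333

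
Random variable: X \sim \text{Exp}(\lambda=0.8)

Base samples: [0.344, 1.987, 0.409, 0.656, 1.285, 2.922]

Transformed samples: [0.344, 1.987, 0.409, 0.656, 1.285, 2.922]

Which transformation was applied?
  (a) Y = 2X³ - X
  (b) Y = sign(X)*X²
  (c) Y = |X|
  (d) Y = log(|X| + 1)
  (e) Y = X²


Checking option (c) Y = |X|:
  X = 0.344 -> Y = 0.344 ✓
  X = 1.987 -> Y = 1.987 ✓
  X = 0.409 -> Y = 0.409 ✓
All samples match this transformation.

(c) |X|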